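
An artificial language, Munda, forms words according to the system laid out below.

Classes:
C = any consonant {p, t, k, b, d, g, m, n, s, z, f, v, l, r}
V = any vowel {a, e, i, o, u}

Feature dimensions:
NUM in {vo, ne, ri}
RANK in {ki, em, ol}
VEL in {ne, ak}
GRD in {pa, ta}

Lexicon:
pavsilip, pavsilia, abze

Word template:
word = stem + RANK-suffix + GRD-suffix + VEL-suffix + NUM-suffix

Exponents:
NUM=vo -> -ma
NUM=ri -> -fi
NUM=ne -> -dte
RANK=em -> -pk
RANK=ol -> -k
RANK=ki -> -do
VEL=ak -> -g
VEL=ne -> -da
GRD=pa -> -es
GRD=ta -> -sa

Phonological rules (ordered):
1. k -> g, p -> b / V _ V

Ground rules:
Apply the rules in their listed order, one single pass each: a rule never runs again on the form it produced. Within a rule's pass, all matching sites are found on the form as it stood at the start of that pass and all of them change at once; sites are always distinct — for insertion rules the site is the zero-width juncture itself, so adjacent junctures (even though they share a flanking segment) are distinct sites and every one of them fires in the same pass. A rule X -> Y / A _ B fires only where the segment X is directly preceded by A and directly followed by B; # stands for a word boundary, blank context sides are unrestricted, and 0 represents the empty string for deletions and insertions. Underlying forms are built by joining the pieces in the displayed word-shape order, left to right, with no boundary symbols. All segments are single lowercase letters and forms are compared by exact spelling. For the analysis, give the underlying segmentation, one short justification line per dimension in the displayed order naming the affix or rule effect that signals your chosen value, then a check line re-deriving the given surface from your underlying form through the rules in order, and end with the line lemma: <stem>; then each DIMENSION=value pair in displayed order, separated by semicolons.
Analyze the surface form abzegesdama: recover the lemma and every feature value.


underlying: abze-k-es-da-ma
NUM=vo - signalled by the affix -ma
RANK=ol - signalled by the affix -k
VEL=ne - signalled by the affix -da
GRD=pa - signalled by the affix -es
check: abzekesdama -> abzegesdama
lemma: abze; NUM=vo; RANK=ol; VEL=ne; GRD=pa


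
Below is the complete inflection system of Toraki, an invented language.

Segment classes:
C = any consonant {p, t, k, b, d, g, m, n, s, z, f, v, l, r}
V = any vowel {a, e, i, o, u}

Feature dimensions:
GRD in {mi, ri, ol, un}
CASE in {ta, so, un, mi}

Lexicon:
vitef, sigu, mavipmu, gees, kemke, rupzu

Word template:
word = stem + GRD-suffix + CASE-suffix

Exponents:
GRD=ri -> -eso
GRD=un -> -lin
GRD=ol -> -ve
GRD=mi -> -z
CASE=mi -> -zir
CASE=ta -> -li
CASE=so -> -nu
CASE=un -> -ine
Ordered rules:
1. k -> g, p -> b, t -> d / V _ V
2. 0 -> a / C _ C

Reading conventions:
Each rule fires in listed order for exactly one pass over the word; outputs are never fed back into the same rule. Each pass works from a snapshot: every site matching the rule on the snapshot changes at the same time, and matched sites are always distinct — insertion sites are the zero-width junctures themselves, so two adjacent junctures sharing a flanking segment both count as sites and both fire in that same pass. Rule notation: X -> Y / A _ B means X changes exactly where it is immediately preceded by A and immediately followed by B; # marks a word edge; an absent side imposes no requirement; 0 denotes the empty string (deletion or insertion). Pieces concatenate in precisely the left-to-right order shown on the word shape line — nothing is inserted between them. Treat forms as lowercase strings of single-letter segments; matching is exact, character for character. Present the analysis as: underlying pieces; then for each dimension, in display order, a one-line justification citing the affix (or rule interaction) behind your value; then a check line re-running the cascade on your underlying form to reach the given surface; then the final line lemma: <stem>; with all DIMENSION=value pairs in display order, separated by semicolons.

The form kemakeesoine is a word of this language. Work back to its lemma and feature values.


underlying: kemke-eso-ine
GRD=ri - signalled by the affix -eso
CASE=un - signalled by the affix -ine
check: kemkeesoine -> kemkeesoine -> kemakeesoine
lemma: kemke; GRD=ri; CASE=un


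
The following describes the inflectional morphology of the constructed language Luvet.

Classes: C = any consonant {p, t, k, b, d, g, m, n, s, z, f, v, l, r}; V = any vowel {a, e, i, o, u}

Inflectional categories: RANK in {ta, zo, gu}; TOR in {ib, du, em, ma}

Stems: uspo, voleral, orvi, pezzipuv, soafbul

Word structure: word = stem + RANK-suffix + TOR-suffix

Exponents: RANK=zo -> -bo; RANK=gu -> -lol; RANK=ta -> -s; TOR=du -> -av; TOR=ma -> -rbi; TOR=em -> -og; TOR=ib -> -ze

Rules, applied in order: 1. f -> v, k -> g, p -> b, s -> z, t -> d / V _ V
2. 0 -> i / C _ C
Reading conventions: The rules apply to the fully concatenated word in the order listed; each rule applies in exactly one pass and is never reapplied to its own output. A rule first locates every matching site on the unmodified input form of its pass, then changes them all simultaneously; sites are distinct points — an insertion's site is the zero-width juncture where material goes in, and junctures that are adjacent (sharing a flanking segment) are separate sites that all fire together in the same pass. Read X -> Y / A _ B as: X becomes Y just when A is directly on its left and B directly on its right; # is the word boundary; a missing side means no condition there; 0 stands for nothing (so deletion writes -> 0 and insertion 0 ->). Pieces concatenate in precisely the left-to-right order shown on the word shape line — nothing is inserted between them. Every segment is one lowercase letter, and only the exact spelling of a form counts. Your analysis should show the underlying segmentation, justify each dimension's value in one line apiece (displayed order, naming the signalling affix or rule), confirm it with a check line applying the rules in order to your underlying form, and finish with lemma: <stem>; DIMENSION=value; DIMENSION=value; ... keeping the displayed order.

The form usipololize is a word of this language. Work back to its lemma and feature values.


underlying: uspo-lol-ze
RANK=gu - signalled by the affix -lol
TOR=ib - signalled by the affix -ze
check: uspololze -> uspololze -> usipololize
lemma: uspo; RANK=gu; TOR=ib


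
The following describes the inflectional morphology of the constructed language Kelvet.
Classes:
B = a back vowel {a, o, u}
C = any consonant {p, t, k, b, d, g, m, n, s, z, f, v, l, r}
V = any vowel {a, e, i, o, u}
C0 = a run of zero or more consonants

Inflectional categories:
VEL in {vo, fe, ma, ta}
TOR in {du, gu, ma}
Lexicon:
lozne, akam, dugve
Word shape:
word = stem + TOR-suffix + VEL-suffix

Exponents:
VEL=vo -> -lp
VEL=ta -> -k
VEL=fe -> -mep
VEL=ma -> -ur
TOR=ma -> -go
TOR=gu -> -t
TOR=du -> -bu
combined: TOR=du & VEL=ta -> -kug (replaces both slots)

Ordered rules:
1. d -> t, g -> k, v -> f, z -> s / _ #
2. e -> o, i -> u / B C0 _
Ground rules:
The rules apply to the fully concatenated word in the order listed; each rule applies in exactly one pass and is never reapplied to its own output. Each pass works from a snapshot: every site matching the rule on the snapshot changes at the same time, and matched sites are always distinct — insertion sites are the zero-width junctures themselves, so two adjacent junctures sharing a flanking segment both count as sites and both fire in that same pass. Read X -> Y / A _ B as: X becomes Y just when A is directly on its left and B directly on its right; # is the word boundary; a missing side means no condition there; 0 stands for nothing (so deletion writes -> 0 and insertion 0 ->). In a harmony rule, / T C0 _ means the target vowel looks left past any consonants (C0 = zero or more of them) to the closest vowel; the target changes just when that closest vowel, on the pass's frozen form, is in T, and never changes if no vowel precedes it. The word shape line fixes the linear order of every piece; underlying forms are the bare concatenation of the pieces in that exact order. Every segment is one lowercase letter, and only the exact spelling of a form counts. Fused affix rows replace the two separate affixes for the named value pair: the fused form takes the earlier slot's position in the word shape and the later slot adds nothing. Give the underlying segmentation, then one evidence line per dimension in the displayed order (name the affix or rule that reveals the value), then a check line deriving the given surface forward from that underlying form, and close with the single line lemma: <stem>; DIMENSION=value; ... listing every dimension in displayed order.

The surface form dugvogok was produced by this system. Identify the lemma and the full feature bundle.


underlying: dugve-go-k
VEL=ta - signalled by the affix -k
TOR=ma - signalled by the affix -go
check: dugvegok -> dugvegok -> dugvogok
lemma: dugve; VEL=ta; TOR=ma


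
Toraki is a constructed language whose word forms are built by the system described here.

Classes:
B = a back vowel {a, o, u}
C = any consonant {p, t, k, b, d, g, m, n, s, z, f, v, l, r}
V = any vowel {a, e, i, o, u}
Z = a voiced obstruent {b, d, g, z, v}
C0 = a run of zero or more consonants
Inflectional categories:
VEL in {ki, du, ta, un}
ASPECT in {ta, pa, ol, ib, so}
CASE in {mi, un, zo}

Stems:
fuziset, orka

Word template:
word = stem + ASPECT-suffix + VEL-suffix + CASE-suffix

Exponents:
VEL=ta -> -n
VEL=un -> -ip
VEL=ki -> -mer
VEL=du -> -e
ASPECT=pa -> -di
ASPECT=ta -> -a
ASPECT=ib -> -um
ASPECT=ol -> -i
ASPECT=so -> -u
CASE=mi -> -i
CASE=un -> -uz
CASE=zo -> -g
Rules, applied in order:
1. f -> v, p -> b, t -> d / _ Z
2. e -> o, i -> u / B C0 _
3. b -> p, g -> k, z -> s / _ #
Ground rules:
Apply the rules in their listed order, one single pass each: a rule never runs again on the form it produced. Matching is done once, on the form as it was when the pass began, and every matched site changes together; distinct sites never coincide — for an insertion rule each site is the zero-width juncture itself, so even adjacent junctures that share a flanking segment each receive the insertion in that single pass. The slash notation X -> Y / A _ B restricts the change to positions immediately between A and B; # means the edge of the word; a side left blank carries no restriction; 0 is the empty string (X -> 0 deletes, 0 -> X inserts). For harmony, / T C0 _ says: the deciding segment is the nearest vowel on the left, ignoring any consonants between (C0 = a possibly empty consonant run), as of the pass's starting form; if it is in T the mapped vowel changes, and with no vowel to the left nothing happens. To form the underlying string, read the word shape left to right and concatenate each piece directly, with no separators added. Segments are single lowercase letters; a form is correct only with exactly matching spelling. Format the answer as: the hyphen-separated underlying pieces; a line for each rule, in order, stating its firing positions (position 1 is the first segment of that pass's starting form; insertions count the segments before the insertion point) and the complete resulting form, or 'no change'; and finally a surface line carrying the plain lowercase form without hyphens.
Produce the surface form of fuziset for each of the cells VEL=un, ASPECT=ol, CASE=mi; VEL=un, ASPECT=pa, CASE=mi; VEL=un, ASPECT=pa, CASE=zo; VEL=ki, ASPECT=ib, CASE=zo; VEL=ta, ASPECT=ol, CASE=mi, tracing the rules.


cell VEL=un, ASPECT=ol, CASE=mi:
underlying: fuziset-i-ip-i
1. f -> v, p -> b, t -> d / _ Z: no change
2. e -> o, i -> u / B C0 _: fires at position(s) 4: fuzusetiipi
3. b -> p, g -> k, z -> s / _ #: no change
surface: fuzusetiipi

cell VEL=un, ASPECT=pa, CASE=mi:
underlying: fuziset-di-ip-i
1. f -> v, p -> b, t -> d / _ Z: fires at position(s) 7: fuziseddiipi
2. e -> o, i -> u / B C0 _: fires at position(s) 4: fuzuseddiipi
3. b -> p, g -> k, z -> s / _ #: no change
surface: fuzuseddiipi

cell VEL=un, ASPECT=pa, CASE=zo:
underlying: fuziset-di-ip-g
1. f -> v, p -> b, t -> d / _ Z: fires at position(s) 7, 11: fuziseddiibg
2. e -> o, i -> u / B C0 _: fires at position(s) 4: fuzuseddiibg
3. b -> p, g -> k, z -> s / _ #: fires at position(s) 12: fuzuseddiibk
surface: fuzuseddiibk

cell VEL=ki, ASPECT=ib, CASE=zo:
underlying: fuziset-um-mer-g
1. f -> v, p -> b, t -> d / _ Z: no change
2. e -> o, i -> u / B C0 _: fires at position(s) 4, 11: fuzusetummorg
3. b -> p, g -> k, z -> s / _ #: fires at position(s) 13: fuzusetummork
surface: fuzusetummork

cell VEL=ta, ASPECT=ol, CASE=mi:
underlying: fuziset-i-n-i
1. f -> v, p -> b, t -> d / _ Z: no change
2. e -> o, i -> u / B C0 _: fires at position(s) 4: fuzusetini
3. b -> p, g -> k, z -> s / _ #: no change
surface: fuzusetini


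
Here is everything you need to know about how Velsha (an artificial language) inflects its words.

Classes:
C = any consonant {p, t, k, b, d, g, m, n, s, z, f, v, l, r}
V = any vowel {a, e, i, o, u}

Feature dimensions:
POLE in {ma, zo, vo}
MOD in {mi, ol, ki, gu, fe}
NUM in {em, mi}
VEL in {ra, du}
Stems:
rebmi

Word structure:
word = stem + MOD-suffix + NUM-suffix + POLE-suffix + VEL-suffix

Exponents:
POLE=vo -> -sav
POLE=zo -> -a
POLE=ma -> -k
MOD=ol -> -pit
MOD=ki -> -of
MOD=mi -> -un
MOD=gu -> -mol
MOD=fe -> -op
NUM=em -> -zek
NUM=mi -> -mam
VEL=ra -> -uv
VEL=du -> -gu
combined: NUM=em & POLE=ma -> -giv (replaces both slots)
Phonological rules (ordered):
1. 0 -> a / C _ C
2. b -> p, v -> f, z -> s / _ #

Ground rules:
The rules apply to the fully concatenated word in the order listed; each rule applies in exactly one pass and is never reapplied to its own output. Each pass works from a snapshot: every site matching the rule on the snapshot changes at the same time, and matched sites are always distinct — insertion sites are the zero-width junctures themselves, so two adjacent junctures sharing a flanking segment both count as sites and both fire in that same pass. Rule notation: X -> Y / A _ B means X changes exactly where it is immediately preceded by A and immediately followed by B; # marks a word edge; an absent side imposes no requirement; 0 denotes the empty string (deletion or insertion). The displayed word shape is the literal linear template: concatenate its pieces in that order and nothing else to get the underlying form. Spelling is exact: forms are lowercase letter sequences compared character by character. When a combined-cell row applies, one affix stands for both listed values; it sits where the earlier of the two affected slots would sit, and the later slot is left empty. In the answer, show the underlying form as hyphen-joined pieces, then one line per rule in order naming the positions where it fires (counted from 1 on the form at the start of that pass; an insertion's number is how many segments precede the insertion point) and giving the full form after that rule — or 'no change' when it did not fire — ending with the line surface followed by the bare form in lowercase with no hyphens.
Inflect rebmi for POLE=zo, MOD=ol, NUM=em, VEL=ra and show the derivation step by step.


underlying: rebmi-pit-zek-a-uv
1. 0 -> a / C _ C: inserts after position(s) 3, 8: rebamipitazekauv
2. b -> p, v -> f, z -> s / _ #: fires at position(s) 16: rebamipitazekauf
surface: rebamipitazekauf


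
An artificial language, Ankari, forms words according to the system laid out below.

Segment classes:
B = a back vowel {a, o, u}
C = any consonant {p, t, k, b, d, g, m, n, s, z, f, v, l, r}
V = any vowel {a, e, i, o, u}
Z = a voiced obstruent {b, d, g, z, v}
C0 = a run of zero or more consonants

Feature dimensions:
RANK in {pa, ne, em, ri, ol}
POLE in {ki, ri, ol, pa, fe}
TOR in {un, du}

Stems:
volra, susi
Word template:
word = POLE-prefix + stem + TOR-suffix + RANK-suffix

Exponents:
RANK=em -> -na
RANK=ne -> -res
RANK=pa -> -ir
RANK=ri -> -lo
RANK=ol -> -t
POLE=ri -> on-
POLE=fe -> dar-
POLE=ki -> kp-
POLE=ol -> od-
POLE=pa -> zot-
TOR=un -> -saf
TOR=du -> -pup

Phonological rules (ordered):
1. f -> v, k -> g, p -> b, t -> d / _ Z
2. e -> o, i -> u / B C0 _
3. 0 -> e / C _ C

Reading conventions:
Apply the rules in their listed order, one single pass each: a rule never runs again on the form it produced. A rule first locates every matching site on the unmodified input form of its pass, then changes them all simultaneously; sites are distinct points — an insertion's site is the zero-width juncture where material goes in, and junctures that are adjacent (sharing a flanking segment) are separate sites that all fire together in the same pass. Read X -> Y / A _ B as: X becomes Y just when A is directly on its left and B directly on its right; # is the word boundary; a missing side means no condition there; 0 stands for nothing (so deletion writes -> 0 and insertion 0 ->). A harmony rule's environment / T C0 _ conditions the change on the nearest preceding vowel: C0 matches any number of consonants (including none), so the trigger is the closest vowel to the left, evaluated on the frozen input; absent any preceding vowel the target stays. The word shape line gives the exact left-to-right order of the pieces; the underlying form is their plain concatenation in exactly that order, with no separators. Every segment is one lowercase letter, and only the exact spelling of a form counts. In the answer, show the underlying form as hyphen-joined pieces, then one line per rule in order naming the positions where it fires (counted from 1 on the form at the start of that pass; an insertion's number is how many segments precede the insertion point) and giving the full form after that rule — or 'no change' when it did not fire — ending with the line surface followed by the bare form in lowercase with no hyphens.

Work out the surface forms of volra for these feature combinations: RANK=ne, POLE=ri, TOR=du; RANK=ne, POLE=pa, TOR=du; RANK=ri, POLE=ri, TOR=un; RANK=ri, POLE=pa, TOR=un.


cell RANK=ne, POLE=ri, TOR=du:
underlying: on-volra-pup-res
1. f -> v, k -> g, p -> b, t -> d / _ Z: no change
2. e -> o, i -> u / B C0 _: fires at position(s) 12: onvolrapupros
3. 0 -> e / C _ C: inserts after position(s) 2, 5, 10: onevolerapuperos
surface: onevolerapuperos

cell RANK=ne, POLE=pa, TOR=du:
underlying: zot-volra-pup-res
1. f -> v, k -> g, p -> b, t -> d / _ Z: fires at position(s) 3: zodvolrapupres
2. e -> o, i -> u / B C0 _: fires at position(s) 13: zodvolrapupros
3. 0 -> e / C _ C: inserts after position(s) 3, 6, 11: zodevolerapuperos
surface: zodevolerapuperos

cell RANK=ri, POLE=ri, TOR=un:
underlying: on-volra-saf-lo
1. f -> v, k -> g, p -> b, t -> d / _ Z: no change
2. e -> o, i -> u / B C0 _: no change
3. 0 -> e / C _ C: inserts after position(s) 2, 5, 10: onevolerasafelo
surface: onevolerasafelo

cell RANK=ri, POLE=pa, TOR=un:
underlying: zot-volra-saf-lo
1. f -> v, k -> g, p -> b, t -> d / _ Z: fires at position(s) 3: zodvolrasaflo
2. e -> o, i -> u / B C0 _: no change
3. 0 -> e / C _ C: inserts after position(s) 3, 6, 11: zodevolerasafelo
surface: zodevolerasafelo


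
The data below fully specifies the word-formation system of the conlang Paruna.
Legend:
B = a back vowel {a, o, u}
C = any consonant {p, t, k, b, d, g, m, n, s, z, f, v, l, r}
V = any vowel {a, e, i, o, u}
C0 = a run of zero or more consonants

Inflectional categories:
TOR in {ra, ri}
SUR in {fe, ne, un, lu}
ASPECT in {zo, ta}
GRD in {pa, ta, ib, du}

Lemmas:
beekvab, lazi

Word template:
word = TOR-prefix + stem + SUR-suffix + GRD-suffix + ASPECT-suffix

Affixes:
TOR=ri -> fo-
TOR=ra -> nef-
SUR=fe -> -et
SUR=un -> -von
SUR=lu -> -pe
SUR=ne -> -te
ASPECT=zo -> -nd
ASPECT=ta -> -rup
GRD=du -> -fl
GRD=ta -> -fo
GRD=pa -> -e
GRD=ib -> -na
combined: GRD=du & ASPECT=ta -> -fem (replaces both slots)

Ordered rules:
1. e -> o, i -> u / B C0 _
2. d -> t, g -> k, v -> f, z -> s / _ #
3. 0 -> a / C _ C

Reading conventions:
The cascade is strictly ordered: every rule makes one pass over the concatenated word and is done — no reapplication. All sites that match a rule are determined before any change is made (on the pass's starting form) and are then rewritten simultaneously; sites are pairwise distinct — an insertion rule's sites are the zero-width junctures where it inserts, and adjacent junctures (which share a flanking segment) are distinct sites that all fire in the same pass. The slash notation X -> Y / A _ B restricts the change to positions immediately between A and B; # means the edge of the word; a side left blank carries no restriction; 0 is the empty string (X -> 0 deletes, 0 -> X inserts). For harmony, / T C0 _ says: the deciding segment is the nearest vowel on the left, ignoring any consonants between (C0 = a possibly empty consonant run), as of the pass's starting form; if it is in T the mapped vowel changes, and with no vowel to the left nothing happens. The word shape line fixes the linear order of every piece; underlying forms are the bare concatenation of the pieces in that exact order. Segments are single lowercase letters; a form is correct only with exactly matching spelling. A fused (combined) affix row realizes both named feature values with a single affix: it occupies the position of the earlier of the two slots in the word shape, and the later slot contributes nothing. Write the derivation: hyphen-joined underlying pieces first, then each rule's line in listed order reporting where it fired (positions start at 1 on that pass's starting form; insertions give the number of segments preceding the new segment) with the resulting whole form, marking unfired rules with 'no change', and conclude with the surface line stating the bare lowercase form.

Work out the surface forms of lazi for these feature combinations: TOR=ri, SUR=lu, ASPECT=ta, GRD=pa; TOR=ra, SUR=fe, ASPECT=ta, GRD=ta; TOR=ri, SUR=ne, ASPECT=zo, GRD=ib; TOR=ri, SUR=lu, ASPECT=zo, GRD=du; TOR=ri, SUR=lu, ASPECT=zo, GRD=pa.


cell TOR=ri, SUR=lu, ASPECT=ta, GRD=pa:
underlying: fo-lazi-pe-e-rup
1. e -> o, i -> u / B C0 _: fires at position(s) 6: folazupeerup
2. d -> t, g -> k, v -> f, z -> s / _ #: no change
3. 0 -> a / C _ C: no change
surface: folazupeerup

cell TOR=ra, SUR=fe, ASPECT=ta, GRD=ta:
underlying: nef-lazi-et-fo-rup
1. e -> o, i -> u / B C0 _: fires at position(s) 7: neflazuetforup
2. d -> t, g -> k, v -> f, z -> s / _ #: no change
3. 0 -> a / C _ C: inserts after position(s) 3, 9: nefalazuetaforup
surface: nefalazuetaforup

cell TOR=ri, SUR=ne, ASPECT=zo, GRD=ib:
underlying: fo-lazi-te-na-nd
1. e -> o, i -> u / B C0 _: fires at position(s) 6: folazutenand
2. d -> t, g -> k, v -> f, z -> s / _ #: fires at position(s) 12: folazutenant
3. 0 -> a / C _ C: inserts after position(s) 11: folazutenanat
surface: folazutenanat

cell TOR=ri, SUR=lu, ASPECT=zo, GRD=du:
underlying: fo-lazi-pe-fl-nd
1. e -> o, i -> u / B C0 _: fires at position(s) 6: folazupeflnd
2. d -> t, g -> k, v -> f, z -> s / _ #: fires at position(s) 12: folazupeflnt
3. 0 -> a / C _ C: inserts after position(s) 9, 10, 11: folazupefalanat
surface: folazupefalanat

cell TOR=ri, SUR=lu, ASPECT=zo, GRD=pa:
underlying: fo-lazi-pe-e-nd
1. e -> o, i -> u / B C0 _: fires at position(s) 6: folazupeend
2. d -> t, g -> k, v -> f, z -> s / _ #: fires at position(s) 11: folazupeent
3. 0 -> a / C _ C: inserts after position(s) 10: folazupeenat
surface: folazupeenat


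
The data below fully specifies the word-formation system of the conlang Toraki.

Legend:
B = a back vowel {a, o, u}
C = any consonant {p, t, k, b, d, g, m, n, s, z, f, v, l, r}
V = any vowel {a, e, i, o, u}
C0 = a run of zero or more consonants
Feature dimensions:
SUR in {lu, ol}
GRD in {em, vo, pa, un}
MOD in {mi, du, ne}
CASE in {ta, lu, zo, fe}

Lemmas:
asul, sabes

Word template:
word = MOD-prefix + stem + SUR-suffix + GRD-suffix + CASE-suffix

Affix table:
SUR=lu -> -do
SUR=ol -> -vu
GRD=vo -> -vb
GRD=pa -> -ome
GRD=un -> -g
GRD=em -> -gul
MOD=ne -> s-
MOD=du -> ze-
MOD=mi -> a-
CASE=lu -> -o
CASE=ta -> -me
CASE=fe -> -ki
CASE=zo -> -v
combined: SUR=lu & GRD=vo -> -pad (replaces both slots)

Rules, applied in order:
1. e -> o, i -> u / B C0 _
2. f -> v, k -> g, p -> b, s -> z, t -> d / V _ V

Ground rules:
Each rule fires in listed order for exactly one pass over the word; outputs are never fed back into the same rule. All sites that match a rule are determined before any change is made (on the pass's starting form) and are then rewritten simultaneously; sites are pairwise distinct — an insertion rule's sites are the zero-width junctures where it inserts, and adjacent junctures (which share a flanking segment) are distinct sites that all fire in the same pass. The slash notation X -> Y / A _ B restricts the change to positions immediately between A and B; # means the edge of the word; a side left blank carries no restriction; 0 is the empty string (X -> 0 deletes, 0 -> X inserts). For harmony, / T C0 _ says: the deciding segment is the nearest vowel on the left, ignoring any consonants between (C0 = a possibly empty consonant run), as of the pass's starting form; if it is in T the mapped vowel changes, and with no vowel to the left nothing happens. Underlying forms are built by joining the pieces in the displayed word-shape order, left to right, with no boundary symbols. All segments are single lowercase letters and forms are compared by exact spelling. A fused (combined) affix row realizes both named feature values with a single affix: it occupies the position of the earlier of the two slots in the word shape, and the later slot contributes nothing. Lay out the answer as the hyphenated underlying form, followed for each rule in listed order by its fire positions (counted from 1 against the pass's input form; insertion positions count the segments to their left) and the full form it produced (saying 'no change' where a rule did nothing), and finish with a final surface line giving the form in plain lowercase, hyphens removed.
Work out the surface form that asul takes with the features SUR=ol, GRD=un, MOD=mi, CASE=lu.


underlying: a-asul-vu-g-o
1. e -> o, i -> u / B C0 _: no change
2. f -> v, k -> g, p -> b, s -> z, t -> d / V _ V: fires at position(s) 3: aazulvugo
surface: aazulvugo


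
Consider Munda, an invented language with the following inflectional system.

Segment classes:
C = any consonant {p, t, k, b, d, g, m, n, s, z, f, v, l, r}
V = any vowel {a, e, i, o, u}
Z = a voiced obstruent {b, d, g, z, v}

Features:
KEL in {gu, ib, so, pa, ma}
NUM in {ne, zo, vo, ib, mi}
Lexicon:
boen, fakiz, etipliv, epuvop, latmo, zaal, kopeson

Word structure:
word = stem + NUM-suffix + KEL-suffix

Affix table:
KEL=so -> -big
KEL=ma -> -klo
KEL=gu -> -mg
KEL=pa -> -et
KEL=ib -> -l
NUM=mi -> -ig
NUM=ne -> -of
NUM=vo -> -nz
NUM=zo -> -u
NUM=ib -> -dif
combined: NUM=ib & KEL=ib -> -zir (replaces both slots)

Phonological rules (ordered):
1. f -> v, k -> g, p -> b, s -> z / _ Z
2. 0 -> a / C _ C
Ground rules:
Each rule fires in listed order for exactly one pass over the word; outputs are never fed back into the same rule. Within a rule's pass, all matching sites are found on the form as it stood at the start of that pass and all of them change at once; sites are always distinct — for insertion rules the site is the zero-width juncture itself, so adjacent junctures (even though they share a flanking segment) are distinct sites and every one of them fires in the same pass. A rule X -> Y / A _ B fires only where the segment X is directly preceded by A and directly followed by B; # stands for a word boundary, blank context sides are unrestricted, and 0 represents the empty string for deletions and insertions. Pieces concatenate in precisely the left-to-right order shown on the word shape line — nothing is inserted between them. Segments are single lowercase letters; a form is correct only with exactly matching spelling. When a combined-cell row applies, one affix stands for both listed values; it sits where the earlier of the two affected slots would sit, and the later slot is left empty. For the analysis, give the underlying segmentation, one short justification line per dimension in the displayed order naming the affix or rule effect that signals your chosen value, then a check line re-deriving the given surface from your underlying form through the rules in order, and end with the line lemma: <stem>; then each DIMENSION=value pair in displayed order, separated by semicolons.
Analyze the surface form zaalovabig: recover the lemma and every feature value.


underlying: zaal-of-big
KEL=so - signalled by the affix -big
NUM=ne - signalled by the affix -of
check: zaalofbig -> zaalovbig -> zaalovabig
lemma: zaal; KEL=so; NUM=ne


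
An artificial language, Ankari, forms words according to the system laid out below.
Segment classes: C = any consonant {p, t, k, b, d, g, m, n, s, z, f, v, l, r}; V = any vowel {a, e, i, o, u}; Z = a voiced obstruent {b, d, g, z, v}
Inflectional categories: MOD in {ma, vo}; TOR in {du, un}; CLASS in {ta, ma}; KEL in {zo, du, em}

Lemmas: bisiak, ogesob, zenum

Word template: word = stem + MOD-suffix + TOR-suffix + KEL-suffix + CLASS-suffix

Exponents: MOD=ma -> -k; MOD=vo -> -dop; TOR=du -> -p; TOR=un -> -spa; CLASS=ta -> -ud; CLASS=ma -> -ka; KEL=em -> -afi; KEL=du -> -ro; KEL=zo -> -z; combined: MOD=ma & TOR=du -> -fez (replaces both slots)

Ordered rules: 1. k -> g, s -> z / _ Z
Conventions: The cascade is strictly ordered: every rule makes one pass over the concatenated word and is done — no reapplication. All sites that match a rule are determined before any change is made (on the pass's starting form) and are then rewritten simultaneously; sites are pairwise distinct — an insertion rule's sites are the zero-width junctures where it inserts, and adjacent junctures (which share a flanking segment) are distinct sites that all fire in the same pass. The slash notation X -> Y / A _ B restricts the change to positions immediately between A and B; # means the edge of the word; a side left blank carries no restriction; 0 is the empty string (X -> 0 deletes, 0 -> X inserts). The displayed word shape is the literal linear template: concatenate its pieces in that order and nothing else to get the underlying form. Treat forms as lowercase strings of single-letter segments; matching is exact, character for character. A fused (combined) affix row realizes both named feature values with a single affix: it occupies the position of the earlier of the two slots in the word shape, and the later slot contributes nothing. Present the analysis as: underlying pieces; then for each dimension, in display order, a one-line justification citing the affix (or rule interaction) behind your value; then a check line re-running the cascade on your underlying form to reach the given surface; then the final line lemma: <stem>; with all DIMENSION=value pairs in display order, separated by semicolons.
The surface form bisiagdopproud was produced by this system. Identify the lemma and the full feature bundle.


underlying: bisiak-dop-p-ro-ud
MOD=vo - signalled by the affix -dop
TOR=du - signalled by the affix -p
CLASS=ta - signalled by the affix -ud
KEL=du - signalled by the affix -ro
check: bisiakdopproud -> bisiagdopproud
lemma: bisiak; MOD=vo; TOR=du; CLASS=ta; KEL=du


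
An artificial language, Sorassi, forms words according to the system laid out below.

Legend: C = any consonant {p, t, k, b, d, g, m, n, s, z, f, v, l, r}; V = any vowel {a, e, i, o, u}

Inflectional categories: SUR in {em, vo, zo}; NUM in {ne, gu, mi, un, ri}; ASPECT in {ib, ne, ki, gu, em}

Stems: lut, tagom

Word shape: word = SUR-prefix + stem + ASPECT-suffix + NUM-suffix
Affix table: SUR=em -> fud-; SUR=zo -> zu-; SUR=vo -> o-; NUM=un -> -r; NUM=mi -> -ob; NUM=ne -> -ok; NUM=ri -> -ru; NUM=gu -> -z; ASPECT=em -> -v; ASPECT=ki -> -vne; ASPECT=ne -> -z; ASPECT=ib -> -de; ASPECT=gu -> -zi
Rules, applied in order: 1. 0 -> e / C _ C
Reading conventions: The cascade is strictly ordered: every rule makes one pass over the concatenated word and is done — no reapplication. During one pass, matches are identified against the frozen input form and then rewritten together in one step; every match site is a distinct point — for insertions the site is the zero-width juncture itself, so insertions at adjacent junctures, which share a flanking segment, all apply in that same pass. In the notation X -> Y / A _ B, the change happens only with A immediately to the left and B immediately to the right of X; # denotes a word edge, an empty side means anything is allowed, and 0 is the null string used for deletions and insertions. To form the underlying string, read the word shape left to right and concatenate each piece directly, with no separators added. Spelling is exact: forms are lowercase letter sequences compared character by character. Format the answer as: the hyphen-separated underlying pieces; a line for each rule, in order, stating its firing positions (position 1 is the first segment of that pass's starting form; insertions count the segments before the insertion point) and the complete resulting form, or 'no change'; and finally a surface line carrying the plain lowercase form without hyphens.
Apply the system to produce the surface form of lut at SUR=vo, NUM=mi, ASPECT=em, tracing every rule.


underlying: o-lut-v-ob
1. 0 -> e / C _ C: inserts after position(s) 4: olutevob
surface: olutevob


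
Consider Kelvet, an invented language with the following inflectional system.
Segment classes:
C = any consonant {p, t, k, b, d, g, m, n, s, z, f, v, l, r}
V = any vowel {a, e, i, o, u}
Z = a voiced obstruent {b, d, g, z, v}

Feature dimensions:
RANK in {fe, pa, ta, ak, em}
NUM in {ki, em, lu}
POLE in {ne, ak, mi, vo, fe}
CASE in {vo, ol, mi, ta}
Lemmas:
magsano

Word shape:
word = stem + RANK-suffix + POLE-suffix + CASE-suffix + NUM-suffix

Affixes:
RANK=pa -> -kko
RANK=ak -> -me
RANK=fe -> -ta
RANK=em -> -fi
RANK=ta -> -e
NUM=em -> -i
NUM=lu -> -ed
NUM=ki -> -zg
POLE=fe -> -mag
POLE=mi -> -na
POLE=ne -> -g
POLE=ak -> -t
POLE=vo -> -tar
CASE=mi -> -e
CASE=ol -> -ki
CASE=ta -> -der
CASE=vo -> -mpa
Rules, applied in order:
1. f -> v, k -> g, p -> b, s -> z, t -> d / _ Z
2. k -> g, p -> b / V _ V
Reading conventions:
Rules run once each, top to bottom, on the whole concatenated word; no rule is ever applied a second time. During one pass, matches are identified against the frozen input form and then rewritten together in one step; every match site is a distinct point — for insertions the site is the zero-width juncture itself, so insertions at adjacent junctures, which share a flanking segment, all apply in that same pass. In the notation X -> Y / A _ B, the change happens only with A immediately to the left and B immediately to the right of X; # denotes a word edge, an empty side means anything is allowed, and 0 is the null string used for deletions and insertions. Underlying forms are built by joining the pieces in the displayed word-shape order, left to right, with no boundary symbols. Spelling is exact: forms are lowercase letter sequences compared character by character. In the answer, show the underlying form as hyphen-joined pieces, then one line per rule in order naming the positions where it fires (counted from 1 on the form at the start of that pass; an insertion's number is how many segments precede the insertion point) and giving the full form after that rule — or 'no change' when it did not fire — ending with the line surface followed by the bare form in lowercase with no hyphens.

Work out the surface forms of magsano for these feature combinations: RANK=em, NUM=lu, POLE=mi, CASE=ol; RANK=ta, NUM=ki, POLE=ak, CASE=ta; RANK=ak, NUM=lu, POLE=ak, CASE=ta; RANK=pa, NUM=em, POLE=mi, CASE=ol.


cell RANK=em, NUM=lu, POLE=mi, CASE=ol:
underlying: magsano-fi-na-ki-ed
1. f -> v, k -> g, p -> b, s -> z, t -> d / _ Z: no change
2. k -> g, p -> b / V _ V: fires at position(s) 12: magsanofinagied
surface: magsanofinagied

cell RANK=ta, NUM=ki, POLE=ak, CASE=ta:
underlying: magsano-e-t-der-zg
1. f -> v, k -> g, p -> b, s -> z, t -> d / _ Z: fires at position(s) 9: magsanoedderzg
2. k -> g, p -> b / V _ V: no change
surface: magsanoedderzg

cell RANK=ak, NUM=lu, POLE=ak, CASE=ta:
underlying: magsano-me-t-der-ed
1. f -> v, k -> g, p -> b, s -> z, t -> d / _ Z: fires at position(s) 10: magsanomeddered
2. k -> g, p -> b / V _ V: no change
surface: magsanomeddered

cell RANK=pa, NUM=em, POLE=mi, CASE=ol:
underlying: magsano-kko-na-ki-i
1. f -> v, k -> g, p -> b, s -> z, t -> d / _ Z: no change
2. k -> g, p -> b / V _ V: fires at position(s) 13: magsanokkonagii
surface: magsanokkonagii


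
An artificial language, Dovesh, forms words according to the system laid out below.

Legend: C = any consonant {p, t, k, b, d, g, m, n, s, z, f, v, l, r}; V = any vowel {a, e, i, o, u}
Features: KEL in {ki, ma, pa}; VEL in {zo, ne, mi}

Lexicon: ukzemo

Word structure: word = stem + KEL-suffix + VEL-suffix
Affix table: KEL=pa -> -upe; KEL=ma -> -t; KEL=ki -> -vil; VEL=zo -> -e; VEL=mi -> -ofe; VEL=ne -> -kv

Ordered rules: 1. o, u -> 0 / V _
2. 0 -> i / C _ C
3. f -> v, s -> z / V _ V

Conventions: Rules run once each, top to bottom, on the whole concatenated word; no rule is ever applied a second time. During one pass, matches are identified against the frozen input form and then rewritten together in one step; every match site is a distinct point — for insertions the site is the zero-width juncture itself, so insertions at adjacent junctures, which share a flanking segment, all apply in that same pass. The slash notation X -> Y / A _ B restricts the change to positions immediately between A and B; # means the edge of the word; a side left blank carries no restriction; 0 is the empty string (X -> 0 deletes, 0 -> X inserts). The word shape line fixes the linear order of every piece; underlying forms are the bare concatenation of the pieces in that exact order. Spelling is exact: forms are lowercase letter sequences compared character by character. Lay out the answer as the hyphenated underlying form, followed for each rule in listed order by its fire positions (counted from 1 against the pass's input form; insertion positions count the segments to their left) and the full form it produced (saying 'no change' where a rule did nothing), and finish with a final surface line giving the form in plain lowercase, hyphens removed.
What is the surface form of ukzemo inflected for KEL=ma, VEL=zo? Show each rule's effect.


underlying: ukzemo-t-e
1. o, u -> 0 / V _: no change
2. 0 -> i / C _ C: inserts after position(s) 2: ukizemote
3. f -> v, s -> z / V _ V: no change
surface: ukizemote


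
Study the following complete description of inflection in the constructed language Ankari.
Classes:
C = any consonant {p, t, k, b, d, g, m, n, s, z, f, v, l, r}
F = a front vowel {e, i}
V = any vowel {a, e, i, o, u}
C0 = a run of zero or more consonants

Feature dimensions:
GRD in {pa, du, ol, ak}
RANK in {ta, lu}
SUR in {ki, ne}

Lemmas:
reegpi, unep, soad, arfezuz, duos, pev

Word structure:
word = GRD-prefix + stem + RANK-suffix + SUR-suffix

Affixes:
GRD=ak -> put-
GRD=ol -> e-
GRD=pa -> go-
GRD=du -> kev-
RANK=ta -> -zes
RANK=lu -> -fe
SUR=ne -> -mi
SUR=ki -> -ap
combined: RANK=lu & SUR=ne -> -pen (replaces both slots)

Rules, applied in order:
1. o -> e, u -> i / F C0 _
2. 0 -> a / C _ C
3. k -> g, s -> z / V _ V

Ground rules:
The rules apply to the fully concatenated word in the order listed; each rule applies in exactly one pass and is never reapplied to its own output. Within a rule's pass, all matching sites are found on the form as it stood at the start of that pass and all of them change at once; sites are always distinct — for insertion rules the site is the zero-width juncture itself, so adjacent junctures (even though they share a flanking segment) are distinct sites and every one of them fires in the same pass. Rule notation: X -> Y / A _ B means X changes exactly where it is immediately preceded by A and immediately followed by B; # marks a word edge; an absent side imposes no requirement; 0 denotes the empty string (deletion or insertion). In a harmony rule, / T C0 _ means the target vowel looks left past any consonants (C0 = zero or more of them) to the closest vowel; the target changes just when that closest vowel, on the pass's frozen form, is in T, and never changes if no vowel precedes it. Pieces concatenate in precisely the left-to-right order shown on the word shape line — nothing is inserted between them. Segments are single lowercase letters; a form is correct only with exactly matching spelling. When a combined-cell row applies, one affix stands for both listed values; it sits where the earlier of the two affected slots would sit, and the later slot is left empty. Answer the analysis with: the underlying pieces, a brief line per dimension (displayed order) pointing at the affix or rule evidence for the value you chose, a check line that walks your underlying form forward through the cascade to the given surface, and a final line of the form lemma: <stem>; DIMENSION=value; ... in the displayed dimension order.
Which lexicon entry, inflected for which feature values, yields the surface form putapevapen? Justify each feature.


underlying: put-pev-pen
GRD=ak - signalled by the affix put-
RANK=lu - signalled by the combined affix row
SUR=ne - signalled by the combined affix row
check: putpevpen -> putpevpen -> putapevapen -> putapevapen
lemma: pev; GRD=ak; RANK=lu; SUR=ne
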